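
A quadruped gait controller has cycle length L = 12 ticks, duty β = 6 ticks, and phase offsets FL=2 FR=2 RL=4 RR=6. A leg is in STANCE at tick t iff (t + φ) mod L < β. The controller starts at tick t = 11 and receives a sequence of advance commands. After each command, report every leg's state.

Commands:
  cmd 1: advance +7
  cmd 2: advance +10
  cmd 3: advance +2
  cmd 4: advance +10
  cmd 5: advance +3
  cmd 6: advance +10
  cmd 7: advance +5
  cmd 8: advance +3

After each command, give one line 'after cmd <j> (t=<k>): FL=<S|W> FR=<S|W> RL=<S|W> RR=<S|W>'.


start t=11: FL=S FR=S RL=S RR=S
cmd 1: advance +7 → t=18, phase=(8,8,10,0) → FL=W FR=W RL=W RR=S
cmd 2: advance +10 → t=28, phase=(6,6,8,10) → FL=W FR=W RL=W RR=W
cmd 3: advance +2 → t=30, phase=(8,8,10,0) → FL=W FR=W RL=W RR=S
cmd 4: advance +10 → t=40, phase=(6,6,8,10) → FL=W FR=W RL=W RR=W
cmd 5: advance +3 → t=43, phase=(9,9,11,1) → FL=W FR=W RL=W RR=S
cmd 6: advance +10 → t=53, phase=(7,7,9,11) → FL=W FR=W RL=W RR=W
cmd 7: advance +5 → t=58, phase=(0,0,2,4) → FL=S FR=S RL=S RR=S
cmd 8: advance +3 → t=61, phase=(3,3,5,7) → FL=S FR=S RL=S RR=W

after cmd 1 (t=18): FL=W FR=W RL=W RR=S
after cmd 2 (t=28): FL=W FR=W RL=W RR=W
after cmd 3 (t=30): FL=W FR=W RL=W RR=S
after cmd 4 (t=40): FL=W FR=W RL=W RR=W
after cmd 5 (t=43): FL=W FR=W RL=W RR=S
after cmd 6 (t=53): FL=W FR=W RL=W RR=W
after cmd 7 (t=58): FL=S FR=S RL=S RR=S
after cmd 8 (t=61): FL=S FR=S RL=S RR=W


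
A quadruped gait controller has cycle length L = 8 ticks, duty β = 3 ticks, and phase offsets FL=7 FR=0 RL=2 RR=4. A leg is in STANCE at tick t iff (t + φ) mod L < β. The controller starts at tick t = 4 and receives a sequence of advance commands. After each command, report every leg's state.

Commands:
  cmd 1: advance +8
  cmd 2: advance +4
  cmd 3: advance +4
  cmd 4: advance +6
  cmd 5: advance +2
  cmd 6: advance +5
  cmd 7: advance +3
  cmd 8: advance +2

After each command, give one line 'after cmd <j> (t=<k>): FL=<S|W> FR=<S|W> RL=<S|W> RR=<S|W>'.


after cmd 1 (t=12): FL=W FR=W RL=W RR=S
after cmd 2 (t=16): FL=W FR=S RL=S RR=W
after cmd 3 (t=20): FL=W FR=W RL=W RR=S
after cmd 4 (t=26): FL=S FR=S RL=W RR=W
after cmd 5 (t=28): FL=W FR=W RL=W RR=S
after cmd 6 (t=33): FL=S FR=S RL=W RR=W
after cmd 7 (t=36): FL=W FR=W RL=W RR=S
after cmd 8 (t=38): FL=W FR=W RL=S RR=S

start t=4: FL=W FR=W RL=W RR=S
cmd 1: advance +8 → t=12, phase=(3,4,6,0) → FL=W FR=W RL=W RR=S
cmd 2: advance +4 → t=16, phase=(7,0,2,4) → FL=W FR=S RL=S RR=W
cmd 3: advance +4 → t=20, phase=(3,4,6,0) → FL=W FR=W RL=W RR=S
cmd 4: advance +6 → t=26, phase=(1,2,4,6) → FL=S FR=S RL=W RR=W
cmd 5: advance +2 → t=28, phase=(3,4,6,0) → FL=W FR=W RL=W RR=S
cmd 6: advance +5 → t=33, phase=(0,1,3,5) → FL=S FR=S RL=W RR=W
cmd 7: advance +3 → t=36, phase=(3,4,6,0) → FL=W FR=W RL=W RR=S
cmd 8: advance +2 → t=38, phase=(5,6,0,2) → FL=W FR=W RL=S RR=S


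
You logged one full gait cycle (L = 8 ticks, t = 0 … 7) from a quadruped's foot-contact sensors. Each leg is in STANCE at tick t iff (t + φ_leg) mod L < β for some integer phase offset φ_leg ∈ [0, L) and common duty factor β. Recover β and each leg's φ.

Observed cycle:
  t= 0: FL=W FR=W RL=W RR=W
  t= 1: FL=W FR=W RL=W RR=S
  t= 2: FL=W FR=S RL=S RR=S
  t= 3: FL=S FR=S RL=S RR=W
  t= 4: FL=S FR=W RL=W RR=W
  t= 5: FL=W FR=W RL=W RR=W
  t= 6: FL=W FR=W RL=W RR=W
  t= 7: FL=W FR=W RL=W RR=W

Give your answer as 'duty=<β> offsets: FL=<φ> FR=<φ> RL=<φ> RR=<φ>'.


duty β = stance ticks per leg = 2
FL: stance ticks = 2; W→S at t=3 → φ=5
FR: stance ticks = 2; W→S at t=2 → φ=6
RL: stance ticks = 2; W→S at t=2 → φ=6
RR: stance ticks = 2; W→S at t=1 → φ=7

duty=2 offsets: FL=5 FR=6 RL=6 RR=7


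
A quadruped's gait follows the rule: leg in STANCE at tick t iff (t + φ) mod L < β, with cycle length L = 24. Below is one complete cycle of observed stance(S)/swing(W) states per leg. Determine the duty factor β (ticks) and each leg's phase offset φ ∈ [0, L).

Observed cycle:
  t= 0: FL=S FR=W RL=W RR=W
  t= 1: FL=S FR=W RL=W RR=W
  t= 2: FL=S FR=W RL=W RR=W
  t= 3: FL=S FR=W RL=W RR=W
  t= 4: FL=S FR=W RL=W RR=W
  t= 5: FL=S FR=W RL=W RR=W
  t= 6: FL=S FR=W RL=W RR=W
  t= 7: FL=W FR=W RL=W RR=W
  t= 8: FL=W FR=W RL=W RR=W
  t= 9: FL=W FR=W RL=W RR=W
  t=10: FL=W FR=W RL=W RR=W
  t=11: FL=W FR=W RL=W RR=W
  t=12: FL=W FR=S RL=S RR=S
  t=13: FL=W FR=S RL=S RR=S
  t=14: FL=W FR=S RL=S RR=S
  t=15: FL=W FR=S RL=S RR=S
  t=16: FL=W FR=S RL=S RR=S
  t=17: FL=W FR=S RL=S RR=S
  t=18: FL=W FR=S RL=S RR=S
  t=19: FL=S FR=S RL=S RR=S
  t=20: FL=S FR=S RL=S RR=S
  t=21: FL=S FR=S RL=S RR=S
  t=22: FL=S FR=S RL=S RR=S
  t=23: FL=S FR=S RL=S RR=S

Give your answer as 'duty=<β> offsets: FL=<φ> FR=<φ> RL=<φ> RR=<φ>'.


duty=12 offsets: FL=5 FR=12 RL=12 RR=12

duty β = stance ticks per leg = 12
FL: stance ticks = 12; W→S at t=19 → φ=5
FR: stance ticks = 12; W→S at t=12 → φ=12
RL: stance ticks = 12; W→S at t=12 → φ=12
RR: stance ticks = 12; W→S at t=12 → φ=12


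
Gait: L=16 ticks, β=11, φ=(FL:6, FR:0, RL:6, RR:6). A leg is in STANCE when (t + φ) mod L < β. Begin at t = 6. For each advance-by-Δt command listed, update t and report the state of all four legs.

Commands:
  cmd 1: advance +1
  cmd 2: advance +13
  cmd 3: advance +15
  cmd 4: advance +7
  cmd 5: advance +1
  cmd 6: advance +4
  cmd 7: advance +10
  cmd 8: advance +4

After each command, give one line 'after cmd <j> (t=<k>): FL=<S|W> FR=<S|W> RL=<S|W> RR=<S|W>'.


after cmd 1 (t=7): FL=W FR=S RL=W RR=W
after cmd 2 (t=20): FL=S FR=S RL=S RR=S
after cmd 3 (t=35): FL=S FR=S RL=S RR=S
after cmd 4 (t=42): FL=S FR=S RL=S RR=S
after cmd 5 (t=43): FL=S FR=W RL=S RR=S
after cmd 6 (t=47): FL=S FR=W RL=S RR=S
after cmd 7 (t=57): FL=W FR=S RL=W RR=W
after cmd 8 (t=61): FL=S FR=W RL=S RR=S

start t=6: FL=W FR=S RL=W RR=W
cmd 1: advance +1 → t=7, phase=(13,7,13,13) → FL=W FR=S RL=W RR=W
cmd 2: advance +13 → t=20, phase=(10,4,10,10) → FL=S FR=S RL=S RR=S
cmd 3: advance +15 → t=35, phase=(9,3,9,9) → FL=S FR=S RL=S RR=S
cmd 4: advance +7 → t=42, phase=(0,10,0,0) → FL=S FR=S RL=S RR=S
cmd 5: advance +1 → t=43, phase=(1,11,1,1) → FL=S FR=W RL=S RR=S
cmd 6: advance +4 → t=47, phase=(5,15,5,5) → FL=S FR=W RL=S RR=S
cmd 7: advance +10 → t=57, phase=(15,9,15,15) → FL=W FR=S RL=W RR=W
cmd 8: advance +4 → t=61, phase=(3,13,3,3) → FL=S FR=W RL=S RR=S


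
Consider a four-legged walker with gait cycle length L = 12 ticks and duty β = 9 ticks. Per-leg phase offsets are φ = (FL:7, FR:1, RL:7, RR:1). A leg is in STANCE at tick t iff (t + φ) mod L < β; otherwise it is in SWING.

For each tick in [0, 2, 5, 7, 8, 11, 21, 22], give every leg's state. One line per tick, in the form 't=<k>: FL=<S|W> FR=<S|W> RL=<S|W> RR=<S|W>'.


t=0: phase=(7,1,7,1) vs β=9 → FL=S FR=S RL=S RR=S
t=2: phase=(9,3,9,3) vs β=9 → FL=W FR=S RL=W RR=S
t=5: phase=(0,6,0,6) vs β=9 → FL=S FR=S RL=S RR=S
t=7: phase=(2,8,2,8) vs β=9 → FL=S FR=S RL=S RR=S
t=8: phase=(3,9,3,9) vs β=9 → FL=S FR=W RL=S RR=W
t=11: phase=(6,0,6,0) vs β=9 → FL=S FR=S RL=S RR=S
t=21: phase=(4,10,4,10) vs β=9 → FL=S FR=W RL=S RR=W
t=22: phase=(5,11,5,11) vs β=9 → FL=S FR=W RL=S RR=W

t=0: FL=S FR=S RL=S RR=S
t=2: FL=W FR=S RL=W RR=S
t=5: FL=S FR=S RL=S RR=S
t=7: FL=S FR=S RL=S RR=S
t=8: FL=S FR=W RL=S RR=W
t=11: FL=S FR=S RL=S RR=S
t=21: FL=S FR=W RL=S RR=W
t=22: FL=S FR=W RL=S RR=W


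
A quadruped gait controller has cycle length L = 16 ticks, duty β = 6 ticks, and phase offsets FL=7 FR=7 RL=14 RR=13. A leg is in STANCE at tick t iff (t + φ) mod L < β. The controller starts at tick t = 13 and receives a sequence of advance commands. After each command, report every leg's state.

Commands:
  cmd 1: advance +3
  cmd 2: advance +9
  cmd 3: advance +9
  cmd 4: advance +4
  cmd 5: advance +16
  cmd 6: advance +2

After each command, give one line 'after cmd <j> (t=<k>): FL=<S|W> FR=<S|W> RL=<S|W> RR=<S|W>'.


after cmd 1 (t=16): FL=W FR=W RL=W RR=W
after cmd 2 (t=25): FL=S FR=S RL=W RR=W
after cmd 3 (t=34): FL=W FR=W RL=S RR=W
after cmd 4 (t=38): FL=W FR=W RL=S RR=S
after cmd 5 (t=54): FL=W FR=W RL=S RR=S
after cmd 6 (t=56): FL=W FR=W RL=W RR=S

start t=13: FL=S FR=S RL=W RR=W
cmd 1: advance +3 → t=16, phase=(7,7,14,13) → FL=W FR=W RL=W RR=W
cmd 2: advance +9 → t=25, phase=(0,0,7,6) → FL=S FR=S RL=W RR=W
cmd 3: advance +9 → t=34, phase=(9,9,0,15) → FL=W FR=W RL=S RR=W
cmd 4: advance +4 → t=38, phase=(13,13,4,3) → FL=W FR=W RL=S RR=S
cmd 5: advance +16 → t=54, phase=(13,13,4,3) → FL=W FR=W RL=S RR=S
cmd 6: advance +2 → t=56, phase=(15,15,6,5) → FL=W FR=W RL=W RR=S


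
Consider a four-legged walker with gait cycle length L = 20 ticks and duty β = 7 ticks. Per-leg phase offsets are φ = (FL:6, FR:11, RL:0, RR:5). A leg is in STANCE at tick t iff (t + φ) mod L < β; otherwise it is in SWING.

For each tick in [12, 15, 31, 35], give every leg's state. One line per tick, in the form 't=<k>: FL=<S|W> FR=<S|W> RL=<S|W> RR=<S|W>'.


t=12: FL=W FR=S RL=W RR=W
t=15: FL=S FR=S RL=W RR=S
t=31: FL=W FR=S RL=W RR=W
t=35: FL=S FR=S RL=W RR=S

t=12: phase=(18,3,12,17) vs β=7 → FL=W FR=S RL=W RR=W
t=15: phase=(1,6,15,0) vs β=7 → FL=S FR=S RL=W RR=S
t=31: phase=(17,2,11,16) vs β=7 → FL=W FR=S RL=W RR=W
t=35: phase=(1,6,15,0) vs β=7 → FL=S FR=S RL=W RR=S


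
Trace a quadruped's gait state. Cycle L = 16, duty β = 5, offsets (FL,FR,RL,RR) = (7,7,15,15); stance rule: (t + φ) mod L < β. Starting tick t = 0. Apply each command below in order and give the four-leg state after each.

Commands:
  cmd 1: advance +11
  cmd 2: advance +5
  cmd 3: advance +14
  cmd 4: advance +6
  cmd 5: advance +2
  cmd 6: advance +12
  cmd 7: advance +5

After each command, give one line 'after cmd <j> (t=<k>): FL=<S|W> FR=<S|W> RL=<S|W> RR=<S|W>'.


start t=0: FL=W FR=W RL=W RR=W
cmd 1: advance +11 → t=11, phase=(2,2,10,10) → FL=S FR=S RL=W RR=W
cmd 2: advance +5 → t=16, phase=(7,7,15,15) → FL=W FR=W RL=W RR=W
cmd 3: advance +14 → t=30, phase=(5,5,13,13) → FL=W FR=W RL=W RR=W
cmd 4: advance +6 → t=36, phase=(11,11,3,3) → FL=W FR=W RL=S RR=S
cmd 5: advance +2 → t=38, phase=(13,13,5,5) → FL=W FR=W RL=W RR=W
cmd 6: advance +12 → t=50, phase=(9,9,1,1) → FL=W FR=W RL=S RR=S
cmd 7: advance +5 → t=55, phase=(14,14,6,6) → FL=W FR=W RL=W RR=W

after cmd 1 (t=11): FL=S FR=S RL=W RR=W
after cmd 2 (t=16): FL=W FR=W RL=W RR=W
after cmd 3 (t=30): FL=W FR=W RL=W RR=W
after cmd 4 (t=36): FL=W FR=W RL=S RR=S
after cmd 5 (t=38): FL=W FR=W RL=W RR=W
after cmd 6 (t=50): FL=W FR=W RL=S RR=S
after cmd 7 (t=55): FL=W FR=W RL=W RR=W


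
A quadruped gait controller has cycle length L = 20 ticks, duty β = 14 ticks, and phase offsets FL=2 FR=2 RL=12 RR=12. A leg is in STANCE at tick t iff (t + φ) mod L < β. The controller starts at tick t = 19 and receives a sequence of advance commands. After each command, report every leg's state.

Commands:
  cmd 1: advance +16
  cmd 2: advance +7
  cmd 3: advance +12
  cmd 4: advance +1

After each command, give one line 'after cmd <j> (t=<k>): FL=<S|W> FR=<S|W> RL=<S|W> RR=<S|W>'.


after cmd 1 (t=35): FL=W FR=W RL=S RR=S
after cmd 2 (t=42): FL=S FR=S RL=W RR=W
after cmd 3 (t=54): FL=W FR=W RL=S RR=S
after cmd 4 (t=55): FL=W FR=W RL=S RR=S

start t=19: FL=S FR=S RL=S RR=S
cmd 1: advance +16 → t=35, phase=(17,17,7,7) → FL=W FR=W RL=S RR=S
cmd 2: advance +7 → t=42, phase=(4,4,14,14) → FL=S FR=S RL=W RR=W
cmd 3: advance +12 → t=54, phase=(16,16,6,6) → FL=W FR=W RL=S RR=S
cmd 4: advance +1 → t=55, phase=(17,17,7,7) → FL=W FR=W RL=S RR=S


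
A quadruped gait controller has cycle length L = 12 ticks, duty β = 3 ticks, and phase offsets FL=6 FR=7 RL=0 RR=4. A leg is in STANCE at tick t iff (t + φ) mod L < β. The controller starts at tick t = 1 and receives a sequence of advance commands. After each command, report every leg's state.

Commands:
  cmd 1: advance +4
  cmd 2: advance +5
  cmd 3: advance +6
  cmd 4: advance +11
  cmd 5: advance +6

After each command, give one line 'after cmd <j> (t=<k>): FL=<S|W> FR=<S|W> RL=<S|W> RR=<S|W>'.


after cmd 1 (t=5): FL=W FR=S RL=W RR=W
after cmd 2 (t=10): FL=W FR=W RL=W RR=S
after cmd 3 (t=16): FL=W FR=W RL=W RR=W
after cmd 4 (t=27): FL=W FR=W RL=W RR=W
after cmd 5 (t=33): FL=W FR=W RL=W RR=S

start t=1: FL=W FR=W RL=S RR=W
cmd 1: advance +4 → t=5, phase=(11,0,5,9) → FL=W FR=S RL=W RR=W
cmd 2: advance +5 → t=10, phase=(4,5,10,2) → FL=W FR=W RL=W RR=S
cmd 3: advance +6 → t=16, phase=(10,11,4,8) → FL=W FR=W RL=W RR=W
cmd 4: advance +11 → t=27, phase=(9,10,3,7) → FL=W FR=W RL=W RR=W
cmd 5: advance +6 → t=33, phase=(3,4,9,1) → FL=W FR=W RL=W RR=S


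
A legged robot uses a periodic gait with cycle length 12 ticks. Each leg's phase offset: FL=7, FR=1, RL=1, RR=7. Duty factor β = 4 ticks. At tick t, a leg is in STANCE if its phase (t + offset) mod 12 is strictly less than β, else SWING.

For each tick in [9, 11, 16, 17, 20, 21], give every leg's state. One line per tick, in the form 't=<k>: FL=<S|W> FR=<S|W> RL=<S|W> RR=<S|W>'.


t=9: phase=(4,10,10,4) vs β=4 → FL=W FR=W RL=W RR=W
t=11: phase=(6,0,0,6) vs β=4 → FL=W FR=S RL=S RR=W
t=16: phase=(11,5,5,11) vs β=4 → FL=W FR=W RL=W RR=W
t=17: phase=(0,6,6,0) vs β=4 → FL=S FR=W RL=W RR=S
t=20: phase=(3,9,9,3) vs β=4 → FL=S FR=W RL=W RR=S
t=21: phase=(4,10,10,4) vs β=4 → FL=W FR=W RL=W RR=W

t=9: FL=W FR=W RL=W RR=W
t=11: FL=W FR=S RL=S RR=W
t=16: FL=W FR=W RL=W RR=W
t=17: FL=S FR=W RL=W RR=S
t=20: FL=S FR=W RL=W RR=S
t=21: FL=W FR=W RL=W RR=W


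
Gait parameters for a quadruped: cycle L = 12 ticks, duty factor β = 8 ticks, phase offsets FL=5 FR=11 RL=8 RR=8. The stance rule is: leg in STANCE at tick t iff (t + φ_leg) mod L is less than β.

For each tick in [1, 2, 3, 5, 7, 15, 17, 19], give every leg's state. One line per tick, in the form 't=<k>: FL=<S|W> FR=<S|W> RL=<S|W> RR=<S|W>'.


t=1: phase=(6,0,9,9) vs β=8 → FL=S FR=S RL=W RR=W
t=2: phase=(7,1,10,10) vs β=8 → FL=S FR=S RL=W RR=W
t=3: phase=(8,2,11,11) vs β=8 → FL=W FR=S RL=W RR=W
t=5: phase=(10,4,1,1) vs β=8 → FL=W FR=S RL=S RR=S
t=7: phase=(0,6,3,3) vs β=8 → FL=S FR=S RL=S RR=S
t=15: phase=(8,2,11,11) vs β=8 → FL=W FR=S RL=W RR=W
t=17: phase=(10,4,1,1) vs β=8 → FL=W FR=S RL=S RR=S
t=19: phase=(0,6,3,3) vs β=8 → FL=S FR=S RL=S RR=S

t=1: FL=S FR=S RL=W RR=W
t=2: FL=S FR=S RL=W RR=W
t=3: FL=W FR=S RL=W RR=W
t=5: FL=W FR=S RL=S RR=S
t=7: FL=S FR=S RL=S RR=S
t=15: FL=W FR=S RL=W RR=W
t=17: FL=W FR=S RL=S RR=S
t=19: FL=S FR=S RL=S RR=S


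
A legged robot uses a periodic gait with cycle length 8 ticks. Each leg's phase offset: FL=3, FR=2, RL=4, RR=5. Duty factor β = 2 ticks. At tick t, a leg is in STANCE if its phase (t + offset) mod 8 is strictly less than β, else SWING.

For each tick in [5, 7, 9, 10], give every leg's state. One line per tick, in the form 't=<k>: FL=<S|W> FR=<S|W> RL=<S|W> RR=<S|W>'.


t=5: phase=(0,7,1,2) vs β=2 → FL=S FR=W RL=S RR=W
t=7: phase=(2,1,3,4) vs β=2 → FL=W FR=S RL=W RR=W
t=9: phase=(4,3,5,6) vs β=2 → FL=W FR=W RL=W RR=W
t=10: phase=(5,4,6,7) vs β=2 → FL=W FR=W RL=W RR=W

t=5: FL=S FR=W RL=S RR=W
t=7: FL=W FR=S RL=W RR=W
t=9: FL=W FR=W RL=W RR=W
t=10: FL=W FR=W RL=W RR=W


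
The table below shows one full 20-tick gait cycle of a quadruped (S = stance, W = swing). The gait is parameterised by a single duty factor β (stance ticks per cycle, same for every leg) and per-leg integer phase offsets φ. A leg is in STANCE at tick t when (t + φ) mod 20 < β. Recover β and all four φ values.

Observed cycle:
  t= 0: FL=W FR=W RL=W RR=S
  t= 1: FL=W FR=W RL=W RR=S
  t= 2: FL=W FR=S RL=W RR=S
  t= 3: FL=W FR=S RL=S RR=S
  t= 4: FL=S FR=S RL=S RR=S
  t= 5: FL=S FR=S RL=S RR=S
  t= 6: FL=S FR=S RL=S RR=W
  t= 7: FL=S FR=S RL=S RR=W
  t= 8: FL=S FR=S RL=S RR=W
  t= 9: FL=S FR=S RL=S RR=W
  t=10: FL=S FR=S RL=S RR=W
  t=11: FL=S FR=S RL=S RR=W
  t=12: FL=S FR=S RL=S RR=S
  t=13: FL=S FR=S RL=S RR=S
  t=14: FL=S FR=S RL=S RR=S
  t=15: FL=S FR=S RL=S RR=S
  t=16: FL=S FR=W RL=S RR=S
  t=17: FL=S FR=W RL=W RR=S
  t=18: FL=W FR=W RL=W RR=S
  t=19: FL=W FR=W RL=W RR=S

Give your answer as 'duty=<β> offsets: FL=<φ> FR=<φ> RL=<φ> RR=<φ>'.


duty=14 offsets: FL=16 FR=18 RL=17 RR=8

duty β = stance ticks per leg = 14
FL: stance ticks = 14; W→S at t=4 → φ=16
FR: stance ticks = 14; W→S at t=2 → φ=18
RL: stance ticks = 14; W→S at t=3 → φ=17
RR: stance ticks = 14; W→S at t=12 → φ=8


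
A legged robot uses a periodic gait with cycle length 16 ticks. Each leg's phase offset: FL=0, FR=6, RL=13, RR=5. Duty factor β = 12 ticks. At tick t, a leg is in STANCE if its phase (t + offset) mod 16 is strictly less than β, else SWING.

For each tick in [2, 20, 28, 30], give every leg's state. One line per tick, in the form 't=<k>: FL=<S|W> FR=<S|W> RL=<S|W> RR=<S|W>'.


t=2: FL=S FR=S RL=W RR=S
t=20: FL=S FR=S RL=S RR=S
t=28: FL=W FR=S RL=S RR=S
t=30: FL=W FR=S RL=S RR=S

t=2: phase=(2,8,15,7) vs β=12 → FL=S FR=S RL=W RR=S
t=20: phase=(4,10,1,9) vs β=12 → FL=S FR=S RL=S RR=S
t=28: phase=(12,2,9,1) vs β=12 → FL=W FR=S RL=S RR=S
t=30: phase=(14,4,11,3) vs β=12 → FL=W FR=S RL=S RR=S


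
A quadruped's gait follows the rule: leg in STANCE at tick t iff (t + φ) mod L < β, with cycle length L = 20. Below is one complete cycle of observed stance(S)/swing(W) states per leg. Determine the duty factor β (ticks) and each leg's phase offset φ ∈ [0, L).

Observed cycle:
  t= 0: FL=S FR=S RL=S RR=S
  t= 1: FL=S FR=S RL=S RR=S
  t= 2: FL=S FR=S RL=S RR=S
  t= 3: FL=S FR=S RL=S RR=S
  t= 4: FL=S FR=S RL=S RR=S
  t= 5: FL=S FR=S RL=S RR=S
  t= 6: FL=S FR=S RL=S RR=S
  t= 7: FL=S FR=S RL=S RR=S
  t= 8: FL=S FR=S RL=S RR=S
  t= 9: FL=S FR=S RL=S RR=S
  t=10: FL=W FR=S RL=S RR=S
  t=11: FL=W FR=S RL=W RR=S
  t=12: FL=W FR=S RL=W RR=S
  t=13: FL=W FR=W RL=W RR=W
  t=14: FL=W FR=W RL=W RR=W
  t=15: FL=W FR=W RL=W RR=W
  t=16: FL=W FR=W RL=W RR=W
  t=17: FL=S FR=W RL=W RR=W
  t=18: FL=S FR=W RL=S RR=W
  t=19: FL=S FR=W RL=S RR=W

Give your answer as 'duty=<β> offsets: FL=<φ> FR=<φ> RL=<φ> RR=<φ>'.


duty=13 offsets: FL=3 FR=0 RL=2 RR=0

duty β = stance ticks per leg = 13
FL: stance ticks = 13; W→S at t=17 → φ=3
FR: stance ticks = 13; W→S at t=0 → φ=0
RL: stance ticks = 13; W→S at t=18 → φ=2
RR: stance ticks = 13; W→S at t=0 → φ=0


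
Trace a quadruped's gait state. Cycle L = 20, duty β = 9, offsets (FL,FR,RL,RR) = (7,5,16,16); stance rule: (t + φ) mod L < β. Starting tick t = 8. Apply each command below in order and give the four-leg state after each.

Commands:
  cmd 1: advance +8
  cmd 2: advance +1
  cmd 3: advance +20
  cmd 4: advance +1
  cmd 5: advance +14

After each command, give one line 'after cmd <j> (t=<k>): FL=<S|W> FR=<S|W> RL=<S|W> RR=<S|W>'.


start t=8: FL=W FR=W RL=S RR=S
cmd 1: advance +8 → t=16, phase=(3,1,12,12) → FL=S FR=S RL=W RR=W
cmd 2: advance +1 → t=17, phase=(4,2,13,13) → FL=S FR=S RL=W RR=W
cmd 3: advance +20 → t=37, phase=(4,2,13,13) → FL=S FR=S RL=W RR=W
cmd 4: advance +1 → t=38, phase=(5,3,14,14) → FL=S FR=S RL=W RR=W
cmd 5: advance +14 → t=52, phase=(19,17,8,8) → FL=W FR=W RL=S RR=S

after cmd 1 (t=16): FL=S FR=S RL=W RR=W
after cmd 2 (t=17): FL=S FR=S RL=W RR=W
after cmd 3 (t=37): FL=S FR=S RL=W RR=W
after cmd 4 (t=38): FL=S FR=S RL=W RR=W
after cmd 5 (t=52): FL=W FR=W RL=S RR=S


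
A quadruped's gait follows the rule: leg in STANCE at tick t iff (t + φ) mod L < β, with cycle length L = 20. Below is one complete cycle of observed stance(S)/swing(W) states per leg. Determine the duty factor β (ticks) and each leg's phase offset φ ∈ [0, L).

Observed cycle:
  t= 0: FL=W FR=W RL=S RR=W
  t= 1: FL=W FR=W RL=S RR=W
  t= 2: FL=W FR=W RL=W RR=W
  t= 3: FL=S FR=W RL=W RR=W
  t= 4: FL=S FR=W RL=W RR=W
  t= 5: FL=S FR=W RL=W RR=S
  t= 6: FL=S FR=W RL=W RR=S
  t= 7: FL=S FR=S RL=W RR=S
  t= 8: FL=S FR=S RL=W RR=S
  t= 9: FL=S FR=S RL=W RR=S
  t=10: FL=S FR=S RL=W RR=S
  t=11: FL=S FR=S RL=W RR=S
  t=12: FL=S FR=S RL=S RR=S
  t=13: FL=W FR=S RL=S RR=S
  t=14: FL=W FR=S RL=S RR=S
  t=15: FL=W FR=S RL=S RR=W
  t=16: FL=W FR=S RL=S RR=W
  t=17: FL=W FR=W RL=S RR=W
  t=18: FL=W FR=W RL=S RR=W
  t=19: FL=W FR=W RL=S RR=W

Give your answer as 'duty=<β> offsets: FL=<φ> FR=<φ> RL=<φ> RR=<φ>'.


duty β = stance ticks per leg = 10
FL: stance ticks = 10; W→S at t=3 → φ=17
FR: stance ticks = 10; W→S at t=7 → φ=13
RL: stance ticks = 10; W→S at t=12 → φ=8
RR: stance ticks = 10; W→S at t=5 → φ=15

duty=10 offsets: FL=17 FR=13 RL=8 RR=15


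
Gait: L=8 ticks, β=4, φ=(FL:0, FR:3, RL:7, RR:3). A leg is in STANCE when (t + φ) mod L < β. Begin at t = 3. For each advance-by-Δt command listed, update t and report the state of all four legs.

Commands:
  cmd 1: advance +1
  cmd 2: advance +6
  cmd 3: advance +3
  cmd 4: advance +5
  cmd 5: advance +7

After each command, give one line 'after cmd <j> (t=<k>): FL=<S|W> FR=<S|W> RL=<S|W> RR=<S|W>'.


start t=3: FL=S FR=W RL=S RR=W
cmd 1: advance +1 → t=4, phase=(4,7,3,7) → FL=W FR=W RL=S RR=W
cmd 2: advance +6 → t=10, phase=(2,5,1,5) → FL=S FR=W RL=S RR=W
cmd 3: advance +3 → t=13, phase=(5,0,4,0) → FL=W FR=S RL=W RR=S
cmd 4: advance +5 → t=18, phase=(2,5,1,5) → FL=S FR=W RL=S RR=W
cmd 5: advance +7 → t=25, phase=(1,4,0,4) → FL=S FR=W RL=S RR=W

after cmd 1 (t=4): FL=W FR=W RL=S RR=W
after cmd 2 (t=10): FL=S FR=W RL=S RR=W
after cmd 3 (t=13): FL=W FR=S RL=W RR=S
after cmd 4 (t=18): FL=S FR=W RL=S RR=W
after cmd 5 (t=25): FL=S FR=W RL=S RR=W


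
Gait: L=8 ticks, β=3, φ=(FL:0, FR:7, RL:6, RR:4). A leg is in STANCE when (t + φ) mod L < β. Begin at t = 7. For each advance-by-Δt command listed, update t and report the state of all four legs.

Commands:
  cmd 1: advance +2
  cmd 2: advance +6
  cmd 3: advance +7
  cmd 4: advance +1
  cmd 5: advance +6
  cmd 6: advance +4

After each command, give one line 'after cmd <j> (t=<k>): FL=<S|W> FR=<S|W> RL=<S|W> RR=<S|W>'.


start t=7: FL=W FR=W RL=W RR=W
cmd 1: advance +2 → t=9, phase=(1,0,7,5) → FL=S FR=S RL=W RR=W
cmd 2: advance +6 → t=15, phase=(7,6,5,3) → FL=W FR=W RL=W RR=W
cmd 3: advance +7 → t=22, phase=(6,5,4,2) → FL=W FR=W RL=W RR=S
cmd 4: advance +1 → t=23, phase=(7,6,5,3) → FL=W FR=W RL=W RR=W
cmd 5: advance +6 → t=29, phase=(5,4,3,1) → FL=W FR=W RL=W RR=S
cmd 6: advance +4 → t=33, phase=(1,0,7,5) → FL=S FR=S RL=W RR=W

after cmd 1 (t=9): FL=S FR=S RL=W RR=W
after cmd 2 (t=15): FL=W FR=W RL=W RR=W
after cmd 3 (t=22): FL=W FR=W RL=W RR=S
after cmd 4 (t=23): FL=W FR=W RL=W RR=W
after cmd 5 (t=29): FL=W FR=W RL=W RR=S
after cmd 6 (t=33): FL=S FR=S RL=W RR=W


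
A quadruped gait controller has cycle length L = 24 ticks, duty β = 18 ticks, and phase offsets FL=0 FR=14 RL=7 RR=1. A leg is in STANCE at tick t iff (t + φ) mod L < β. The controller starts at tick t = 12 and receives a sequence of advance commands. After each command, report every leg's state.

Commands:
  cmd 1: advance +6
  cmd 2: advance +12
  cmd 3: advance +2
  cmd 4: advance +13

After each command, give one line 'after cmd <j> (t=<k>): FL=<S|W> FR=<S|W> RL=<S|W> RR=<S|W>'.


after cmd 1 (t=18): FL=W FR=S RL=S RR=W
after cmd 2 (t=30): FL=S FR=W RL=S RR=S
after cmd 3 (t=32): FL=S FR=W RL=S RR=S
after cmd 4 (t=45): FL=W FR=S RL=S RR=W

start t=12: FL=S FR=S RL=W RR=S
cmd 1: advance +6 → t=18, phase=(18,8,1,19) → FL=W FR=S RL=S RR=W
cmd 2: advance +12 → t=30, phase=(6,20,13,7) → FL=S FR=W RL=S RR=S
cmd 3: advance +2 → t=32, phase=(8,22,15,9) → FL=S FR=W RL=S RR=S
cmd 4: advance +13 → t=45, phase=(21,11,4,22) → FL=W FR=S RL=S RR=W


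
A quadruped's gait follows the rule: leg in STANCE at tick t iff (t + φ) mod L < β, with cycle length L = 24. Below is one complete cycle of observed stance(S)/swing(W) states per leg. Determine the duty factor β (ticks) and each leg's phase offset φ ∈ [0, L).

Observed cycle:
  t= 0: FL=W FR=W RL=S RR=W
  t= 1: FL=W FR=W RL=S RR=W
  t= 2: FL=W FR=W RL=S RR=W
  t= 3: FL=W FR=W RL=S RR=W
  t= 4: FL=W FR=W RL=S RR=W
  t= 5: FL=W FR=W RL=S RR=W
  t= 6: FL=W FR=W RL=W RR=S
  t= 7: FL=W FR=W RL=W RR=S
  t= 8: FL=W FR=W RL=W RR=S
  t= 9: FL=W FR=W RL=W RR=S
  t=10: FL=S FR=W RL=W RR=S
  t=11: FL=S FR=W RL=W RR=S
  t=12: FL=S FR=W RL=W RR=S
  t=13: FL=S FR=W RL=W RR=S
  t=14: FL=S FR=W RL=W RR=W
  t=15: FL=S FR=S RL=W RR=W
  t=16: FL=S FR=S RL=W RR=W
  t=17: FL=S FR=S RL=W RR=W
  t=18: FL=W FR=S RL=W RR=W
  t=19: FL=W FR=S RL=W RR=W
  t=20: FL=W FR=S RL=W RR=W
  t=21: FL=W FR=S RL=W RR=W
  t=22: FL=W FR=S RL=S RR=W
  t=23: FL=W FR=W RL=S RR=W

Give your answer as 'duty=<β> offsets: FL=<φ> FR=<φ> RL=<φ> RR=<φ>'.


duty β = stance ticks per leg = 8
FL: stance ticks = 8; W→S at t=10 → φ=14
FR: stance ticks = 8; W→S at t=15 → φ=9
RL: stance ticks = 8; W→S at t=22 → φ=2
RR: stance ticks = 8; W→S at t=6 → φ=18

duty=8 offsets: FL=14 FR=9 RL=2 RR=18


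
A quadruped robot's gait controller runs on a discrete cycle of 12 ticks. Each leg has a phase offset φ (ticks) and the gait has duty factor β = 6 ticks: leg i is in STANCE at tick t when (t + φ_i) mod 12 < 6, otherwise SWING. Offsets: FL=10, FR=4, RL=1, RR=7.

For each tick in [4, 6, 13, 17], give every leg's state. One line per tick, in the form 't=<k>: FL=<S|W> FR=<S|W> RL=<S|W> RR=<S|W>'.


t=4: FL=S FR=W RL=S RR=W
t=6: FL=S FR=W RL=W RR=S
t=13: FL=W FR=S RL=S RR=W
t=17: FL=S FR=W RL=W RR=S

t=4: phase=(2,8,5,11) vs β=6 → FL=S FR=W RL=S RR=W
t=6: phase=(4,10,7,1) vs β=6 → FL=S FR=W RL=W RR=S
t=13: phase=(11,5,2,8) vs β=6 → FL=W FR=S RL=S RR=W
t=17: phase=(3,9,6,0) vs β=6 → FL=S FR=W RL=W RR=S


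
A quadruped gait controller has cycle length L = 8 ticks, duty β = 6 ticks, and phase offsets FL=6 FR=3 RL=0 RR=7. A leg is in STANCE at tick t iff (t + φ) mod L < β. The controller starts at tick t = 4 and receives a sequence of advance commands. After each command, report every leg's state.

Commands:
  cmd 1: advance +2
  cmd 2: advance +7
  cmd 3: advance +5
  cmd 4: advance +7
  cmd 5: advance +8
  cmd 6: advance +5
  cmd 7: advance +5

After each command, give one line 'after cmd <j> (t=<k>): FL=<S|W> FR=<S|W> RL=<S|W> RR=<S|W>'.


start t=4: FL=S FR=W RL=S RR=S
cmd 1: advance +2 → t=6, phase=(4,1,6,5) → FL=S FR=S RL=W RR=S
cmd 2: advance +7 → t=13, phase=(3,0,5,4) → FL=S FR=S RL=S RR=S
cmd 3: advance +5 → t=18, phase=(0,5,2,1) → FL=S FR=S RL=S RR=S
cmd 4: advance +7 → t=25, phase=(7,4,1,0) → FL=W FR=S RL=S RR=S
cmd 5: advance +8 → t=33, phase=(7,4,1,0) → FL=W FR=S RL=S RR=S
cmd 6: advance +5 → t=38, phase=(4,1,6,5) → FL=S FR=S RL=W RR=S
cmd 7: advance +5 → t=43, phase=(1,6,3,2) → FL=S FR=W RL=S RR=S

after cmd 1 (t=6): FL=S FR=S RL=W RR=S
after cmd 2 (t=13): FL=S FR=S RL=S RR=S
after cmd 3 (t=18): FL=S FR=S RL=S RR=S
after cmd 4 (t=25): FL=W FR=S RL=S RR=S
after cmd 5 (t=33): FL=W FR=S RL=S RR=S
after cmd 6 (t=38): FL=S FR=S RL=W RR=S
after cmd 7 (t=43): FL=S FR=W RL=S RR=S


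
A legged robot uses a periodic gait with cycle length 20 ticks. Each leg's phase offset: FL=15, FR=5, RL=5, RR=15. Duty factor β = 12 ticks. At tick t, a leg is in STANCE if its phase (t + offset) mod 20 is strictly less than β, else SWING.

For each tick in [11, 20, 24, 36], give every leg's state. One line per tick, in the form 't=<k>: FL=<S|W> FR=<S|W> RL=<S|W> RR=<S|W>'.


t=11: FL=S FR=W RL=W RR=S
t=20: FL=W FR=S RL=S RR=W
t=24: FL=W FR=S RL=S RR=W
t=36: FL=S FR=S RL=S RR=S

t=11: phase=(6,16,16,6) vs β=12 → FL=S FR=W RL=W RR=S
t=20: phase=(15,5,5,15) vs β=12 → FL=W FR=S RL=S RR=W
t=24: phase=(19,9,9,19) vs β=12 → FL=W FR=S RL=S RR=W
t=36: phase=(11,1,1,11) vs β=12 → FL=S FR=S RL=S RR=S


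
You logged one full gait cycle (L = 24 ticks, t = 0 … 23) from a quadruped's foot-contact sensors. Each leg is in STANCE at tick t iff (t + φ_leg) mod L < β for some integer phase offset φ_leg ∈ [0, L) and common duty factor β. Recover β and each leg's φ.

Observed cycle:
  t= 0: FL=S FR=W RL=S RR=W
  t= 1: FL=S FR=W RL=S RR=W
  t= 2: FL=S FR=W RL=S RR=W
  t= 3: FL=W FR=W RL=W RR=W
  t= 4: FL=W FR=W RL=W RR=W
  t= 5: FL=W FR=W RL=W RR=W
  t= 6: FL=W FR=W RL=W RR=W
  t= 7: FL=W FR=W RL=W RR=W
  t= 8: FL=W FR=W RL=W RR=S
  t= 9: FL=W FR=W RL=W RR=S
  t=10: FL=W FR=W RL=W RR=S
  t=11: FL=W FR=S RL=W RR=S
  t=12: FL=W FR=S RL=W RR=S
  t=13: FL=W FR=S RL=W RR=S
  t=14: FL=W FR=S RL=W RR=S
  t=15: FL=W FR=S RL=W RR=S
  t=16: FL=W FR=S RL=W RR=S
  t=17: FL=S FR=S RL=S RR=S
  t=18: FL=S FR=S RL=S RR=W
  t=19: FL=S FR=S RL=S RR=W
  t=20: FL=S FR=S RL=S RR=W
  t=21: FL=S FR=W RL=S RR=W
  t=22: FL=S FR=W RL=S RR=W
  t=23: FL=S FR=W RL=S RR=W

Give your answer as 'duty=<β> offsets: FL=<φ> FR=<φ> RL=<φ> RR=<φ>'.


duty=10 offsets: FL=7 FR=13 RL=7 RR=16

duty β = stance ticks per leg = 10
FL: stance ticks = 10; W→S at t=17 → φ=7
FR: stance ticks = 10; W→S at t=11 → φ=13
RL: stance ticks = 10; W→S at t=17 → φ=7
RR: stance ticks = 10; W→S at t=8 → φ=16


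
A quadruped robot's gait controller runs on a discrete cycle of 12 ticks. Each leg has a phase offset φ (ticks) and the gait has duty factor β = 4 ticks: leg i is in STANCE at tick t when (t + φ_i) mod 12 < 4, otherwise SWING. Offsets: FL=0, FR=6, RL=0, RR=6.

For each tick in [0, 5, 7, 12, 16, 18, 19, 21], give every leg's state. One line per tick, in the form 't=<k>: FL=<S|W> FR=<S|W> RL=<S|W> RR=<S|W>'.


t=0: phase=(0,6,0,6) vs β=4 → FL=S FR=W RL=S RR=W
t=5: phase=(5,11,5,11) vs β=4 → FL=W FR=W RL=W RR=W
t=7: phase=(7,1,7,1) vs β=4 → FL=W FR=S RL=W RR=S
t=12: phase=(0,6,0,6) vs β=4 → FL=S FR=W RL=S RR=W
t=16: phase=(4,10,4,10) vs β=4 → FL=W FR=W RL=W RR=W
t=18: phase=(6,0,6,0) vs β=4 → FL=W FR=S RL=W RR=S
t=19: phase=(7,1,7,1) vs β=4 → FL=W FR=S RL=W RR=S
t=21: phase=(9,3,9,3) vs β=4 → FL=W FR=S RL=W RR=S

t=0: FL=S FR=W RL=S RR=W
t=5: FL=W FR=W RL=W RR=W
t=7: FL=W FR=S RL=W RR=S
t=12: FL=S FR=W RL=S RR=W
t=16: FL=W FR=W RL=W RR=W
t=18: FL=W FR=S RL=W RR=S
t=19: FL=W FR=S RL=W RR=S
t=21: FL=W FR=S RL=W RR=S


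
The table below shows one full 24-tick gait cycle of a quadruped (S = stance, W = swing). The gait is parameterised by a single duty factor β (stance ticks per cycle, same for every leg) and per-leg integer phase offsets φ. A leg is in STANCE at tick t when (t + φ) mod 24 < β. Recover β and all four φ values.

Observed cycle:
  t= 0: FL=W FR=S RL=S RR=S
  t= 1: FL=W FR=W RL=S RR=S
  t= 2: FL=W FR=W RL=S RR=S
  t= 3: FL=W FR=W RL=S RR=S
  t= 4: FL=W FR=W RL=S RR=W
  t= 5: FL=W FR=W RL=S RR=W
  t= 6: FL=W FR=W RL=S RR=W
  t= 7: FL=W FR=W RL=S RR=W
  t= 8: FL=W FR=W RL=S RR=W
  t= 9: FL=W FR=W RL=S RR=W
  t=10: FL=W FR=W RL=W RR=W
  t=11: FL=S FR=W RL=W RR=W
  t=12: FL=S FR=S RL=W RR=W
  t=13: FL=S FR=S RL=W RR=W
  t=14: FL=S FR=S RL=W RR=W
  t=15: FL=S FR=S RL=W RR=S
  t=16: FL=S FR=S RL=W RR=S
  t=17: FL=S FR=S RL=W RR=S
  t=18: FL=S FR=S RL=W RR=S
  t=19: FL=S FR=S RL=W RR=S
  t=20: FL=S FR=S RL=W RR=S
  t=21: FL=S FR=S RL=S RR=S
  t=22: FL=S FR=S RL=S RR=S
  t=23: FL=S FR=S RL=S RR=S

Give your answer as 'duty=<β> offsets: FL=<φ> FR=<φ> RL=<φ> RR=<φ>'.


duty=13 offsets: FL=13 FR=12 RL=3 RR=9

duty β = stance ticks per leg = 13
FL: stance ticks = 13; W→S at t=11 → φ=13
FR: stance ticks = 13; W→S at t=12 → φ=12
RL: stance ticks = 13; W→S at t=21 → φ=3
RR: stance ticks = 13; W→S at t=15 → φ=9


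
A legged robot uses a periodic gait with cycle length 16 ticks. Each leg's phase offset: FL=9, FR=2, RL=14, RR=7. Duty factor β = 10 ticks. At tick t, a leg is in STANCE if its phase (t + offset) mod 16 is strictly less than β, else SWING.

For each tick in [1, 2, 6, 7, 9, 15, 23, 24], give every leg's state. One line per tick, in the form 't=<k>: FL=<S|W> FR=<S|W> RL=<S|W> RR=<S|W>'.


t=1: phase=(10,3,15,8) vs β=10 → FL=W FR=S RL=W RR=S
t=2: phase=(11,4,0,9) vs β=10 → FL=W FR=S RL=S RR=S
t=6: phase=(15,8,4,13) vs β=10 → FL=W FR=S RL=S RR=W
t=7: phase=(0,9,5,14) vs β=10 → FL=S FR=S RL=S RR=W
t=9: phase=(2,11,7,0) vs β=10 → FL=S FR=W RL=S RR=S
t=15: phase=(8,1,13,6) vs β=10 → FL=S FR=S RL=W RR=S
t=23: phase=(0,9,5,14) vs β=10 → FL=S FR=S RL=S RR=W
t=24: phase=(1,10,6,15) vs β=10 → FL=S FR=W RL=S RR=W

t=1: FL=W FR=S RL=W RR=S
t=2: FL=W FR=S RL=S RR=S
t=6: FL=W FR=S RL=S RR=W
t=7: FL=S FR=S RL=S RR=W
t=9: FL=S FR=W RL=S RR=S
t=15: FL=S FR=S RL=W RR=S
t=23: FL=S FR=S RL=S RR=W
t=24: FL=S FR=W RL=S RR=W


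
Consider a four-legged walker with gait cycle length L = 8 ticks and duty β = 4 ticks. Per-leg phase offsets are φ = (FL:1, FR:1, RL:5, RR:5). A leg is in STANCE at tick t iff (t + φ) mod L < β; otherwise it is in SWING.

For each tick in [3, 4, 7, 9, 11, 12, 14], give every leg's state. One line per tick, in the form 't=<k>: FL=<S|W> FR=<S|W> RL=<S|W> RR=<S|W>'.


t=3: FL=W FR=W RL=S RR=S
t=4: FL=W FR=W RL=S RR=S
t=7: FL=S FR=S RL=W RR=W
t=9: FL=S FR=S RL=W RR=W
t=11: FL=W FR=W RL=S RR=S
t=12: FL=W FR=W RL=S RR=S
t=14: FL=W FR=W RL=S RR=S

t=3: phase=(4,4,0,0) vs β=4 → FL=W FR=W RL=S RR=S
t=4: phase=(5,5,1,1) vs β=4 → FL=W FR=W RL=S RR=S
t=7: phase=(0,0,4,4) vs β=4 → FL=S FR=S RL=W RR=W
t=9: phase=(2,2,6,6) vs β=4 → FL=S FR=S RL=W RR=W
t=11: phase=(4,4,0,0) vs β=4 → FL=W FR=W RL=S RR=S
t=12: phase=(5,5,1,1) vs β=4 → FL=W FR=W RL=S RR=S
t=14: phase=(7,7,3,3) vs β=4 → FL=W FR=W RL=S RR=S


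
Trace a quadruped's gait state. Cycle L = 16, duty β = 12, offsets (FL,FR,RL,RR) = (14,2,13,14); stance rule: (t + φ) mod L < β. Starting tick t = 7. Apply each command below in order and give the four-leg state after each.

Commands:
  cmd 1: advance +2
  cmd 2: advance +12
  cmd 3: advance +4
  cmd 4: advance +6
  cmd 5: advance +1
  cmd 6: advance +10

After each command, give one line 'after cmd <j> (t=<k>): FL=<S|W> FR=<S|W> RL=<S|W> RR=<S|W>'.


start t=7: FL=S FR=S RL=S RR=S
cmd 1: advance +2 → t=9, phase=(7,11,6,7) → FL=S FR=S RL=S RR=S
cmd 2: advance +12 → t=21, phase=(3,7,2,3) → FL=S FR=S RL=S RR=S
cmd 3: advance +4 → t=25, phase=(7,11,6,7) → FL=S FR=S RL=S RR=S
cmd 4: advance +6 → t=31, phase=(13,1,12,13) → FL=W FR=S RL=W RR=W
cmd 5: advance +1 → t=32, phase=(14,2,13,14) → FL=W FR=S RL=W RR=W
cmd 6: advance +10 → t=42, phase=(8,12,7,8) → FL=S FR=W RL=S RR=S

after cmd 1 (t=9): FL=S FR=S RL=S RR=S
after cmd 2 (t=21): FL=S FR=S RL=S RR=S
after cmd 3 (t=25): FL=S FR=S RL=S RR=S
after cmd 4 (t=31): FL=W FR=S RL=W RR=W
after cmd 5 (t=32): FL=W FR=S RL=W RR=W
after cmd 6 (t=42): FL=S FR=W RL=S RR=S


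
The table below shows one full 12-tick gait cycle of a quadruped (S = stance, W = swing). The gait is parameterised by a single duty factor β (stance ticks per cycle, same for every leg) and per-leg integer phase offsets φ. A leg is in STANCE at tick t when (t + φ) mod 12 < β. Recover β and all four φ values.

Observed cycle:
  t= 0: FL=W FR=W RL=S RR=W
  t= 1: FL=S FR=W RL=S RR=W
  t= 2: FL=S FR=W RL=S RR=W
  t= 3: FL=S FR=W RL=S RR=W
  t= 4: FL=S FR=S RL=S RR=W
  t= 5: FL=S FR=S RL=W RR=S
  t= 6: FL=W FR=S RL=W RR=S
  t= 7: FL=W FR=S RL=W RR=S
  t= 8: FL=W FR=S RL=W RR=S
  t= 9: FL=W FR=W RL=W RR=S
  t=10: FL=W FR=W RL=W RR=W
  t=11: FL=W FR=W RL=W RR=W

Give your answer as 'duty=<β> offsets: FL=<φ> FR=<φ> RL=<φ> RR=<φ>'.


duty=5 offsets: FL=11 FR=8 RL=0 RR=7

duty β = stance ticks per leg = 5
FL: stance ticks = 5; W→S at t=1 → φ=11
FR: stance ticks = 5; W→S at t=4 → φ=8
RL: stance ticks = 5; W→S at t=0 → φ=0
RR: stance ticks = 5; W→S at t=5 → φ=7


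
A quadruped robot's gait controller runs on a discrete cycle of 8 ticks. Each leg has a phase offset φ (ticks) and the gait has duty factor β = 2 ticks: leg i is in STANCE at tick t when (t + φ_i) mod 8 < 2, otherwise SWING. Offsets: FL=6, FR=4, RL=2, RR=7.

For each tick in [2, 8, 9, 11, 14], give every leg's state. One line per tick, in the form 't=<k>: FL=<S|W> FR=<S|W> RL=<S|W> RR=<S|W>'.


t=2: FL=S FR=W RL=W RR=S
t=8: FL=W FR=W RL=W RR=W
t=9: FL=W FR=W RL=W RR=S
t=11: FL=S FR=W RL=W RR=W
t=14: FL=W FR=W RL=S RR=W

t=2: phase=(0,6,4,1) vs β=2 → FL=S FR=W RL=W RR=S
t=8: phase=(6,4,2,7) vs β=2 → FL=W FR=W RL=W RR=W
t=9: phase=(7,5,3,0) vs β=2 → FL=W FR=W RL=W RR=S
t=11: phase=(1,7,5,2) vs β=2 → FL=S FR=W RL=W RR=W
t=14: phase=(4,2,0,5) vs β=2 → FL=W FR=W RL=S RR=W


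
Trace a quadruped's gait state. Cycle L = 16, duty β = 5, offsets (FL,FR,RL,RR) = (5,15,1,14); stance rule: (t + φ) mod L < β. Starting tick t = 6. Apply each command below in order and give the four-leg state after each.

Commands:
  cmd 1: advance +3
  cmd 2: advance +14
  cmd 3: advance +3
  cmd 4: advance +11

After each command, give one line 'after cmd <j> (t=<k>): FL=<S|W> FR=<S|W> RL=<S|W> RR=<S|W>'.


start t=6: FL=W FR=W RL=W RR=S
cmd 1: advance +3 → t=9, phase=(14,8,10,7) → FL=W FR=W RL=W RR=W
cmd 2: advance +14 → t=23, phase=(12,6,8,5) → FL=W FR=W RL=W RR=W
cmd 3: advance +3 → t=26, phase=(15,9,11,8) → FL=W FR=W RL=W RR=W
cmd 4: advance +11 → t=37, phase=(10,4,6,3) → FL=W FR=S RL=W RR=S

after cmd 1 (t=9): FL=W FR=W RL=W RR=W
after cmd 2 (t=23): FL=W FR=W RL=W RR=W
after cmd 3 (t=26): FL=W FR=W RL=W RR=W
after cmd 4 (t=37): FL=W FR=S RL=W RR=S


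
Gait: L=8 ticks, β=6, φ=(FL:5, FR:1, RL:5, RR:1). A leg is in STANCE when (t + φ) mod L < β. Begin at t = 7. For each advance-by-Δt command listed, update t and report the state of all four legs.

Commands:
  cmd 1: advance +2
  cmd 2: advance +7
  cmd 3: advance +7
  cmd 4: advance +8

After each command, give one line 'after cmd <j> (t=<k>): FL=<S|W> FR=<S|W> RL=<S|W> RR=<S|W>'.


after cmd 1 (t=9): FL=W FR=S RL=W RR=S
after cmd 2 (t=16): FL=S FR=S RL=S RR=S
after cmd 3 (t=23): FL=S FR=S RL=S RR=S
after cmd 4 (t=31): FL=S FR=S RL=S RR=S

start t=7: FL=S FR=S RL=S RR=S
cmd 1: advance +2 → t=9, phase=(6,2,6,2) → FL=W FR=S RL=W RR=S
cmd 2: advance +7 → t=16, phase=(5,1,5,1) → FL=S FR=S RL=S RR=S
cmd 3: advance +7 → t=23, phase=(4,0,4,0) → FL=S FR=S RL=S RR=S
cmd 4: advance +8 → t=31, phase=(4,0,4,0) → FL=S FR=S RL=S RR=S


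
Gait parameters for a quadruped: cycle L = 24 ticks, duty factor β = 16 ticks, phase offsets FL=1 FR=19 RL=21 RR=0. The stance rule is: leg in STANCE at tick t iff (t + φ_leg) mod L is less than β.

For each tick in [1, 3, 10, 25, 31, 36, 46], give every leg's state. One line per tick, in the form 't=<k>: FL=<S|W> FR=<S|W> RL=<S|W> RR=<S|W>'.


t=1: phase=(2,20,22,1) vs β=16 → FL=S FR=W RL=W RR=S
t=3: phase=(4,22,0,3) vs β=16 → FL=S FR=W RL=S RR=S
t=10: phase=(11,5,7,10) vs β=16 → FL=S FR=S RL=S RR=S
t=25: phase=(2,20,22,1) vs β=16 → FL=S FR=W RL=W RR=S
t=31: phase=(8,2,4,7) vs β=16 → FL=S FR=S RL=S RR=S
t=36: phase=(13,7,9,12) vs β=16 → FL=S FR=S RL=S RR=S
t=46: phase=(23,17,19,22) vs β=16 → FL=W FR=W RL=W RR=W

t=1: FL=S FR=W RL=W RR=S
t=3: FL=S FR=W RL=S RR=S
t=10: FL=S FR=S RL=S RR=S
t=25: FL=S FR=W RL=W RR=S
t=31: FL=S FR=S RL=S RR=S
t=36: FL=S FR=S RL=S RR=S
t=46: FL=W FR=W RL=W RR=W


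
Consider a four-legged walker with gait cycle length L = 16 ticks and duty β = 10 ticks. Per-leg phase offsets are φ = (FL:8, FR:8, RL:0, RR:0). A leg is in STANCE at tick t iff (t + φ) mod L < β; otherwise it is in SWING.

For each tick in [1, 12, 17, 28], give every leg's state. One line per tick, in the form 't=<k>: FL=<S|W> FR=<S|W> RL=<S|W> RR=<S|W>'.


t=1: FL=S FR=S RL=S RR=S
t=12: FL=S FR=S RL=W RR=W
t=17: FL=S FR=S RL=S RR=S
t=28: FL=S FR=S RL=W RR=W

t=1: phase=(9,9,1,1) vs β=10 → FL=S FR=S RL=S RR=S
t=12: phase=(4,4,12,12) vs β=10 → FL=S FR=S RL=W RR=W
t=17: phase=(9,9,1,1) vs β=10 → FL=S FR=S RL=S RR=S
t=28: phase=(4,4,12,12) vs β=10 → FL=S FR=S RL=W RR=W


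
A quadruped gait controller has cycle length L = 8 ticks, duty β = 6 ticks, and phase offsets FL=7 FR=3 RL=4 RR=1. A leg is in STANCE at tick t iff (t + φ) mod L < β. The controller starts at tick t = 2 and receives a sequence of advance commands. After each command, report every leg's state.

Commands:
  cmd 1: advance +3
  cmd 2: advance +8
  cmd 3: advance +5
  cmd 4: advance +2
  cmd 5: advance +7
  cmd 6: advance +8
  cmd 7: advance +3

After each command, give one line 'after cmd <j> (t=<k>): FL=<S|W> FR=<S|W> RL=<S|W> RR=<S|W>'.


start t=2: FL=S FR=S RL=W RR=S
cmd 1: advance +3 → t=5, phase=(4,0,1,6) → FL=S FR=S RL=S RR=W
cmd 2: advance +8 → t=13, phase=(4,0,1,6) → FL=S FR=S RL=S RR=W
cmd 3: advance +5 → t=18, phase=(1,5,6,3) → FL=S FR=S RL=W RR=S
cmd 4: advance +2 → t=20, phase=(3,7,0,5) → FL=S FR=W RL=S RR=S
cmd 5: advance +7 → t=27, phase=(2,6,7,4) → FL=S FR=W RL=W RR=S
cmd 6: advance +8 → t=35, phase=(2,6,7,4) → FL=S FR=W RL=W RR=S
cmd 7: advance +3 → t=38, phase=(5,1,2,7) → FL=S FR=S RL=S RR=W

after cmd 1 (t=5): FL=S FR=S RL=S RR=W
after cmd 2 (t=13): FL=S FR=S RL=S RR=W
after cmd 3 (t=18): FL=S FR=S RL=W RR=S
after cmd 4 (t=20): FL=S FR=W RL=S RR=S
after cmd 5 (t=27): FL=S FR=W RL=W RR=S
after cmd 6 (t=35): FL=S FR=W RL=W RR=S
after cmd 7 (t=38): FL=S FR=S RL=S RR=W
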